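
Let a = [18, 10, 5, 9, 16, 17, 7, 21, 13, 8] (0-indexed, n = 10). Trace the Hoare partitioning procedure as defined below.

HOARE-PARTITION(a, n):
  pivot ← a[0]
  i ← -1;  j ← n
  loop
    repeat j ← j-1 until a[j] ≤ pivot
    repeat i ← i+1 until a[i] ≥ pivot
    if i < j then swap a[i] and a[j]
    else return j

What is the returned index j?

7

pivot=18
j stops at 9 (8), i stops at 0 (18); swap ⇒ [8, 10, 5, 9, 16, 17, 7, 21, 13, 18]
j stops at 8 (13), i stops at 7 (21); swap ⇒ [8, 10, 5, 9, 16, 17, 7, 13, 21, 18]
j stops at 7, i stops at 8; i≥j ⇒ return 7. a=[8, 10, 5, 9, 16, 17, 7, 13, 21, 18]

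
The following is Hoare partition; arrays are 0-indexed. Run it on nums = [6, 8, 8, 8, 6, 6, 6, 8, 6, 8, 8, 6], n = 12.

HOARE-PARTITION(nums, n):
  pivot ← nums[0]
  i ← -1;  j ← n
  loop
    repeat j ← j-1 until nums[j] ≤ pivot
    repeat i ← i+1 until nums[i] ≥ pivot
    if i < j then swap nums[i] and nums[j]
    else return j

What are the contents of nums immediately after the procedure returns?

pivot = nums[0] = 6; i = -1, j = 12
j→11 (nums[11]=6≤6), i→0 (nums[0]=6≥6); i<j, swap → [6, 8, 8, 8, 6, 6, 6, 8, 6, 8, 8, 6]
j→8 (nums[8]=6≤6), i→1 (nums[1]=8≥6); i<j, swap → [6, 6, 8, 8, 6, 6, 6, 8, 8, 8, 8, 6]
j→6 (nums[6]=6≤6), i→2 (nums[2]=8≥6); i<j, swap → [6, 6, 6, 8, 6, 6, 8, 8, 8, 8, 8, 6]
j→5 (nums[5]=6≤6), i→3 (nums[3]=8≥6); i<j, swap → [6, 6, 6, 6, 6, 8, 8, 8, 8, 8, 8, 6]
j→4, i→4; i≥j, return j=4. nums = [6, 6, 6, 6, 6, 8, 8, 8, 8, 8, 8, 6]

[6, 6, 6, 6, 6, 8, 8, 8, 8, 8, 8, 6]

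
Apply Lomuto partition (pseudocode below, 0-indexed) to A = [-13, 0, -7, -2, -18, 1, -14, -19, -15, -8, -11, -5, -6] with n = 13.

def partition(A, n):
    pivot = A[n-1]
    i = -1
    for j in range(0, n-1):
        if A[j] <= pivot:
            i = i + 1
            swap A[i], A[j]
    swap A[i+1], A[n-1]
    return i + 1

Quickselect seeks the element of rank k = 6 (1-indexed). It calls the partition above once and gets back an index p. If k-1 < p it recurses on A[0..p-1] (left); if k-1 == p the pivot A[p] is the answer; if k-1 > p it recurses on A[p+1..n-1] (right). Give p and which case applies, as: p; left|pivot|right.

8; left

pivot=-6, i=-1
j=0: -13≤-6, i=0, swap(0,0) ⇒ [-13, 0, -7, -2, -18, 1, -14, -19, -15, -8, -11, -5, -6]
j=1: 0>-6, skip
j=2: -7≤-6, i=1, swap(1,2) ⇒ [-13, -7, 0, -2, -18, 1, -14, -19, -15, -8, -11, -5, -6]
j=3: -2>-6, skip
j=4: -18≤-6, i=2, swap(2,4) ⇒ [-13, -7, -18, -2, 0, 1, -14, -19, -15, -8, -11, -5, -6]
j=5: 1>-6, skip
j=6: -14≤-6, i=3, swap(3,6) ⇒ [-13, -7, -18, -14, 0, 1, -2, -19, -15, -8, -11, -5, -6]
j=7: -19≤-6, i=4, swap(4,7) ⇒ [-13, -7, -18, -14, -19, 1, -2, 0, -15, -8, -11, -5, -6]
j=8: -15≤-6, i=5, swap(5,8) ⇒ [-13, -7, -18, -14, -19, -15, -2, 0, 1, -8, -11, -5, -6]
j=9: -8≤-6, i=6, swap(6,9) ⇒ [-13, -7, -18, -14, -19, -15, -8, 0, 1, -2, -11, -5, -6]
j=10: -11≤-6, i=7, swap(7,10) ⇒ [-13, -7, -18, -14, -19, -15, -8, -11, 1, -2, 0, -5, -6]
j=11: -5>-6, skip
swap(8,12) ⇒ [-13, -7, -18, -14, -19, -15, -8, -11, -6, -2, 0, -5, 1]; return 8
p = 8; k-1 = 5 < 8 ⇒ left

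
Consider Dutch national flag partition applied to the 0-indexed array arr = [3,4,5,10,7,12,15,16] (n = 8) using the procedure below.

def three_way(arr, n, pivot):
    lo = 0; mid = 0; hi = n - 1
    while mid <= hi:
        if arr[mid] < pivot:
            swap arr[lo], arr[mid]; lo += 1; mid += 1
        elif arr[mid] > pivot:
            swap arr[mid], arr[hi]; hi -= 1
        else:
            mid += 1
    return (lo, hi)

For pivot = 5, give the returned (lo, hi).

(2, 2)

pivot = 5; lo=0, mid=0, hi=7
arr[mid]=3<5: swap arr[0],arr[0]; lo=1,mid=1 → [3,4,5,10,7,12,15,16]
arr[mid]=4<5: swap arr[1],arr[1]; lo=2,mid=2 → [3,4,5,10,7,12,15,16]
arr[mid]=5=5: mid=3
arr[mid]=10>5: swap arr[3],arr[7]; hi=6 → [3,4,5,16,7,12,15,10]
arr[mid]=16>5: swap arr[3],arr[6]; hi=5 → [3,4,5,15,7,12,16,10]
arr[mid]=15>5: swap arr[3],arr[5]; hi=4 → [3,4,5,12,7,15,16,10]
arr[mid]=12>5: swap arr[3],arr[4]; hi=3 → [3,4,5,7,12,15,16,10]
arr[mid]=7>5: swap arr[3],arr[3]; hi=2 → [3,4,5,7,12,15,16,10]
end: lo=2, hi=2; arr = [3,4,5,7,12,15,16,10]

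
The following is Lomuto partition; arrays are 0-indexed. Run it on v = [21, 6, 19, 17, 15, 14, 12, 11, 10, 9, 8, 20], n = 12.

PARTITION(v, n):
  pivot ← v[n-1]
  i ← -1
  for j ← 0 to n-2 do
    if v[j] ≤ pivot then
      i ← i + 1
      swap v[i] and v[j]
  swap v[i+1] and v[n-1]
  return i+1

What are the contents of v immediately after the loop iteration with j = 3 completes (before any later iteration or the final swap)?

pivot = v[11] = 20; i = -1
j=0: v[0]=21 > 20 → no swap
j=1: v[1]=6 ≤ 20 → i=0, swap v[0],v[1] → [6, 21, 19, 17, 15, 14, 12, 11, 10, 9, 8, 20]
j=2: v[2]=19 ≤ 20 → i=1, swap v[1],v[2] → [6, 19, 21, 17, 15, 14, 12, 11, 10, 9, 8, 20]
j=3: v[3]=17 ≤ 20 → i=2, swap v[2],v[3] → [6, 19, 17, 21, 15, 14, 12, 11, 10, 9, 8, 20]
(after j=3) v = [6, 19, 17, 21, 15, 14, 12, 11, 10, 9, 8, 20]

[6, 19, 17, 21, 15, 14, 12, 11, 10, 9, 8, 20]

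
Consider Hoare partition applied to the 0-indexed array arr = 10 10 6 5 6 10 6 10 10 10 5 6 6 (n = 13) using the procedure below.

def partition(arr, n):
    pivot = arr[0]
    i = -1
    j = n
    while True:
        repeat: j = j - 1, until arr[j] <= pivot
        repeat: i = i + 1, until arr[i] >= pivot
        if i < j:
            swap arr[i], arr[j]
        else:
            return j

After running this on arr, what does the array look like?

6 6 6 5 6 5 6 10 10 10 10 10 10

pivot=10
j stops at 12 (6), i stops at 0 (10); swap ⇒ 6 10 6 5 6 10 6 10 10 10 5 6 10
j stops at 11 (6), i stops at 1 (10); swap ⇒ 6 6 6 5 6 10 6 10 10 10 5 10 10
j stops at 10 (5), i stops at 5 (10); swap ⇒ 6 6 6 5 6 5 6 10 10 10 10 10 10
j stops at 9 (10), i stops at 7 (10); swap ⇒ 6 6 6 5 6 5 6 10 10 10 10 10 10
j stops at 8, i stops at 8; i≥j ⇒ return 8. arr=6 6 6 5 6 5 6 10 10 10 10 10 10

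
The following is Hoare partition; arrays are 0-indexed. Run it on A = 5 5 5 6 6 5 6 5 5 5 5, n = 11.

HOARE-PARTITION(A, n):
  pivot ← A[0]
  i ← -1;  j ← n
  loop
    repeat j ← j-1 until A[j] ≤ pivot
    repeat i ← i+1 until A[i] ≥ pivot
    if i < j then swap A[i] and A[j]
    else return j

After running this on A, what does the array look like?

5 5 5 5 5 6 6 6 5 5 5

pivot=5
j stops at 10 (5), i stops at 0 (5); swap ⇒ 5 5 5 6 6 5 6 5 5 5 5
j stops at 9 (5), i stops at 1 (5); swap ⇒ 5 5 5 6 6 5 6 5 5 5 5
j stops at 8 (5), i stops at 2 (5); swap ⇒ 5 5 5 6 6 5 6 5 5 5 5
j stops at 7 (5), i stops at 3 (6); swap ⇒ 5 5 5 5 6 5 6 6 5 5 5
j stops at 5 (5), i stops at 4 (6); swap ⇒ 5 5 5 5 5 6 6 6 5 5 5
j stops at 4, i stops at 5; i≥j ⇒ return 4. A=5 5 5 5 5 6 6 6 5 5 5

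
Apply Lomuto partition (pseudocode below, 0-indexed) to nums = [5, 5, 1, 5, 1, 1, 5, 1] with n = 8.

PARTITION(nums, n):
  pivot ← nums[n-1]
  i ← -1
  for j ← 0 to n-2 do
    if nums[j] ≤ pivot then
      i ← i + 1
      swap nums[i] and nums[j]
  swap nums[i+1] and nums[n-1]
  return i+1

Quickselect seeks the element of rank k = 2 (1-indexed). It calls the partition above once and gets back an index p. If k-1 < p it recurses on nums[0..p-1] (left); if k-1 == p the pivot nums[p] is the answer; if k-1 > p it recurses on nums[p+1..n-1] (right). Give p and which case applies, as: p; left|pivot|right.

pivot = nums[7] = 1; i = -1
j=0: nums[0]=5 > 1 → no swap
j=1: nums[1]=5 > 1 → no swap
j=2: nums[2]=1 ≤ 1 → i=0, swap nums[0],nums[2] → [1, 5, 5, 5, 1, 1, 5, 1]
j=3: nums[3]=5 > 1 → no swap
j=4: nums[4]=1 ≤ 1 → i=1, swap nums[1],nums[4] → [1, 1, 5, 5, 5, 1, 5, 1]
j=5: nums[5]=1 ≤ 1 → i=2, swap nums[2],nums[5] → [1, 1, 1, 5, 5, 5, 5, 1]
j=6: nums[6]=5 > 1 → no swap
final swap nums[3],nums[7] → [1, 1, 1, 1, 5, 5, 5, 5]; return 3
p = 3; k-1 = 1 < 3 ⇒ left

3; left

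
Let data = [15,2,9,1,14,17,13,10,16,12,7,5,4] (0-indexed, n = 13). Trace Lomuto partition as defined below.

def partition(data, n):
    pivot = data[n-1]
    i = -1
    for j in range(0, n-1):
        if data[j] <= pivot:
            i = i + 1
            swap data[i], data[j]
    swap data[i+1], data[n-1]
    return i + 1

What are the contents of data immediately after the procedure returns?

[2,1,4,15,14,17,13,10,16,12,7,5,9]

pivot=4, i=-1
j=0: 15>4, skip
j=1: 2≤4, i=0, swap(0,1) ⇒ [2,15,9,1,14,17,13,10,16,12,7,5,4]
j=2: 9>4, skip
j=3: 1≤4, i=1, swap(1,3) ⇒ [2,1,9,15,14,17,13,10,16,12,7,5,4]
j=4: 14>4, skip
j=5: 17>4, skip
j=6: 13>4, skip
j=7: 10>4, skip
j=8: 16>4, skip
j=9: 12>4, skip
j=10: 7>4, skip
j=11: 5>4, skip
swap(2,12) ⇒ [2,1,4,15,14,17,13,10,16,12,7,5,9]; return 2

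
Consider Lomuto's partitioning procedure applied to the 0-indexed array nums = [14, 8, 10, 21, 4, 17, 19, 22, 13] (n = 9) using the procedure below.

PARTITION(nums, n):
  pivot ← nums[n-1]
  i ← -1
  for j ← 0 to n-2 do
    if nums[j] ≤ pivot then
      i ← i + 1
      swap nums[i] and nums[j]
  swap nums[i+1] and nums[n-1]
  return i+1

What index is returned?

pivot = nums[8] = 13; i = -1
j=0: nums[0]=14 > 13 → no swap
j=1: nums[1]=8 ≤ 13 → i=0, swap nums[0],nums[1] → [8, 14, 10, 21, 4, 17, 19, 22, 13]
j=2: nums[2]=10 ≤ 13 → i=1, swap nums[1],nums[2] → [8, 10, 14, 21, 4, 17, 19, 22, 13]
j=3: nums[3]=21 > 13 → no swap
j=4: nums[4]=4 ≤ 13 → i=2, swap nums[2],nums[4] → [8, 10, 4, 21, 14, 17, 19, 22, 13]
j=5: nums[5]=17 > 13 → no swap
j=6: nums[6]=19 > 13 → no swap
j=7: nums[7]=22 > 13 → no swap
final swap nums[3],nums[8] → [8, 10, 4, 13, 14, 17, 19, 22, 21]; return 3

3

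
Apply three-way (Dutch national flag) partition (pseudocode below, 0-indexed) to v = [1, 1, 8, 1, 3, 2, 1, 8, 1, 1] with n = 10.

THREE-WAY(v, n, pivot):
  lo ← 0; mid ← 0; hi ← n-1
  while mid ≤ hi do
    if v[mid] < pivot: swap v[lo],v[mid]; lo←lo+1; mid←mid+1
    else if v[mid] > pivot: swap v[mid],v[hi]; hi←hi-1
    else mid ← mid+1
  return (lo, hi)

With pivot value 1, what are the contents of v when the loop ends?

[1, 1, 1, 1, 1, 1, 8, 2, 3, 8]

lo=0 mid=0 hi=9
1=1: mid=1
1=1: mid=2
8>1: swap(2,9), hi=8 ⇒ [1, 1, 1, 1, 3, 2, 1, 8, 1, 8]
1=1: mid=3
1=1: mid=4
3>1: swap(4,8), hi=7 ⇒ [1, 1, 1, 1, 1, 2, 1, 8, 3, 8]
1=1: mid=5
2>1: swap(5,7), hi=6 ⇒ [1, 1, 1, 1, 1, 8, 1, 2, 3, 8]
8>1: swap(5,6), hi=5 ⇒ [1, 1, 1, 1, 1, 1, 8, 2, 3, 8]
1=1: mid=6
done. lo=0 hi=5; v=[1, 1, 1, 1, 1, 1, 8, 2, 3, 8]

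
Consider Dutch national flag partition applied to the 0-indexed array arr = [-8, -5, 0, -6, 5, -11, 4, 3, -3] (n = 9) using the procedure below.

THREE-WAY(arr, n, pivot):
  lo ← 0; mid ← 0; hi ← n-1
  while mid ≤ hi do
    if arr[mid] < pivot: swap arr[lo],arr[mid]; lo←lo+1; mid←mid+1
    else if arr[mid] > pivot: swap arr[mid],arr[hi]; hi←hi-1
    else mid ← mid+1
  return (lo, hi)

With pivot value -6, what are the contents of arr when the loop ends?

[-8, -11, -6, 5, 0, 4, 3, -3, -5]

lo=0 mid=0 hi=8
-8<-6: swap(0,0), lo=1 mid=1 ⇒ [-8, -5, 0, -6, 5, -11, 4, 3, -3]
-5>-6: swap(1,8), hi=7 ⇒ [-8, -3, 0, -6, 5, -11, 4, 3, -5]
-3>-6: swap(1,7), hi=6 ⇒ [-8, 3, 0, -6, 5, -11, 4, -3, -5]
3>-6: swap(1,6), hi=5 ⇒ [-8, 4, 0, -6, 5, -11, 3, -3, -5]
4>-6: swap(1,5), hi=4 ⇒ [-8, -11, 0, -6, 5, 4, 3, -3, -5]
-11<-6: swap(1,1), lo=2 mid=2 ⇒ [-8, -11, 0, -6, 5, 4, 3, -3, -5]
0>-6: swap(2,4), hi=3 ⇒ [-8, -11, 5, -6, 0, 4, 3, -3, -5]
5>-6: swap(2,3), hi=2 ⇒ [-8, -11, -6, 5, 0, 4, 3, -3, -5]
-6=-6: mid=3
done. lo=2 hi=2; arr=[-8, -11, -6, 5, 0, 4, 3, -3, -5]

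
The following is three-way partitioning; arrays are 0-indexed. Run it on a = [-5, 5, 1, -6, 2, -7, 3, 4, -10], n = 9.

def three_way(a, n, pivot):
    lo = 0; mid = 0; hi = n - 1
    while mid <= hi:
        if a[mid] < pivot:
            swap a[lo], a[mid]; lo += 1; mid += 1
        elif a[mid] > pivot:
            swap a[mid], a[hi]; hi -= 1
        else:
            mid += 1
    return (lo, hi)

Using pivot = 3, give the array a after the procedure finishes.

[-5, -10, 1, -6, 2, -7, 3, 4, 5]

pivot = 3; lo=0, mid=0, hi=8
a[mid]=-5<3: swap a[0],a[0]; lo=1,mid=1 → [-5, 5, 1, -6, 2, -7, 3, 4, -10]
a[mid]=5>3: swap a[1],a[8]; hi=7 → [-5, -10, 1, -6, 2, -7, 3, 4, 5]
a[mid]=-10<3: swap a[1],a[1]; lo=2,mid=2 → [-5, -10, 1, -6, 2, -7, 3, 4, 5]
a[mid]=1<3: swap a[2],a[2]; lo=3,mid=3 → [-5, -10, 1, -6, 2, -7, 3, 4, 5]
a[mid]=-6<3: swap a[3],a[3]; lo=4,mid=4 → [-5, -10, 1, -6, 2, -7, 3, 4, 5]
a[mid]=2<3: swap a[4],a[4]; lo=5,mid=5 → [-5, -10, 1, -6, 2, -7, 3, 4, 5]
a[mid]=-7<3: swap a[5],a[5]; lo=6,mid=6 → [-5, -10, 1, -6, 2, -7, 3, 4, 5]
a[mid]=3=3: mid=7
a[mid]=4>3: swap a[7],a[7]; hi=6 → [-5, -10, 1, -6, 2, -7, 3, 4, 5]
end: lo=6, hi=6; a = [-5, -10, 1, -6, 2, -7, 3, 4, 5]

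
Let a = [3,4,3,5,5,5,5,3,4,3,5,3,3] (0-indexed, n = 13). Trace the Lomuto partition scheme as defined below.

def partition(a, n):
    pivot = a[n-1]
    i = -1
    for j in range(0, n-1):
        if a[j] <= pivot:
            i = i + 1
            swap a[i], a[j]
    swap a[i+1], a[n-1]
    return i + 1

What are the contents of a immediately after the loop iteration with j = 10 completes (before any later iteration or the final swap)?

[3,3,3,3,5,5,5,4,4,5,5,3,3]

pivot = a[12] = 3; i = -1
j=0: a[0]=3 ≤ 3 → i=0, swap a[0],a[0] (no change) → [3,4,3,5,5,5,5,3,4,3,5,3,3]
j=1: a[1]=4 > 3 → no swap
j=2: a[2]=3 ≤ 3 → i=1, swap a[1],a[2] → [3,3,4,5,5,5,5,3,4,3,5,3,3]
j=3: a[3]=5 > 3 → no swap
j=4: a[4]=5 > 3 → no swap
j=5: a[5]=5 > 3 → no swap
j=6: a[6]=5 > 3 → no swap
j=7: a[7]=3 ≤ 3 → i=2, swap a[2],a[7] → [3,3,3,5,5,5,5,4,4,3,5,3,3]
j=8: a[8]=4 > 3 → no swap
j=9: a[9]=3 ≤ 3 → i=3, swap a[3],a[9] → [3,3,3,3,5,5,5,4,4,5,5,3,3]
j=10: a[10]=5 > 3 → no swap
(after j=10) a = [3,3,3,3,5,5,5,4,4,5,5,3,3]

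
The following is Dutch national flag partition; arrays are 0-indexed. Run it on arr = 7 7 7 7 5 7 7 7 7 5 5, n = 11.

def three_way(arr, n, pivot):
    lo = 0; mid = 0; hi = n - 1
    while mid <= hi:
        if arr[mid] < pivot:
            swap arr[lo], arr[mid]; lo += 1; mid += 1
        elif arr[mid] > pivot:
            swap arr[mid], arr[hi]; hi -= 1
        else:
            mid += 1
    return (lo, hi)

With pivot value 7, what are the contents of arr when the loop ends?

lo=0 mid=0 hi=10
7=7: mid=1
7=7: mid=2
7=7: mid=3
7=7: mid=4
5<7: swap(0,4), lo=1 mid=5 ⇒ 5 7 7 7 7 7 7 7 7 5 5
7=7: mid=6
7=7: mid=7
7=7: mid=8
7=7: mid=9
5<7: swap(1,9), lo=2 mid=10 ⇒ 5 5 7 7 7 7 7 7 7 7 5
5<7: swap(2,10), lo=3 mid=11 ⇒ 5 5 5 7 7 7 7 7 7 7 7
done. lo=3 hi=10; arr=5 5 5 7 7 7 7 7 7 7 7

5 5 5 7 7 7 7 7 7 7 7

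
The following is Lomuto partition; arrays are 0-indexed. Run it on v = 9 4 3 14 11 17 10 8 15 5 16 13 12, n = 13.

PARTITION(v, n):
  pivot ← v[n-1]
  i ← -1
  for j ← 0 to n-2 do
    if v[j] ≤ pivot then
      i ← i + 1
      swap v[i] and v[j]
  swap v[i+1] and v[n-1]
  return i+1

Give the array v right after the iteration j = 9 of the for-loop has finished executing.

pivot=12, i=-1
j=0: 9≤12, i=0, swap(0,0) ⇒ 9 4 3 14 11 17 10 8 15 5 16 13 12
j=1: 4≤12, i=1, swap(1,1) ⇒ 9 4 3 14 11 17 10 8 15 5 16 13 12
j=2: 3≤12, i=2, swap(2,2) ⇒ 9 4 3 14 11 17 10 8 15 5 16 13 12
j=3: 14>12, skip
j=4: 11≤12, i=3, swap(3,4) ⇒ 9 4 3 11 14 17 10 8 15 5 16 13 12
j=5: 17>12, skip
j=6: 10≤12, i=4, swap(4,6) ⇒ 9 4 3 11 10 17 14 8 15 5 16 13 12
j=7: 8≤12, i=5, swap(5,7) ⇒ 9 4 3 11 10 8 14 17 15 5 16 13 12
j=8: 15>12, skip
j=9: 5≤12, i=6, swap(6,9) ⇒ 9 4 3 11 10 8 5 17 15 14 16 13 12
(after j=9) v = 9 4 3 11 10 8 5 17 15 14 16 13 12

9 4 3 11 10 8 5 17 15 14 16 13 12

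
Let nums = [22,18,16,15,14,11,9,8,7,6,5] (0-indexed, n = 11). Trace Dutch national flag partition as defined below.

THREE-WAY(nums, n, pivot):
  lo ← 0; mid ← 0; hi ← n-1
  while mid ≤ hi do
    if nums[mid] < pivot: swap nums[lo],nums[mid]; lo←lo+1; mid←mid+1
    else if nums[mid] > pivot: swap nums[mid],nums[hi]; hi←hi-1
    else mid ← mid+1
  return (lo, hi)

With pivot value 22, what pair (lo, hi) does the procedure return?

pivot = 22; lo=0, mid=0, hi=10
nums[mid]=22=22: mid=1
nums[mid]=18<22: swap nums[0],nums[1]; lo=1,mid=2 → [18,22,16,15,14,11,9,8,7,6,5]
nums[mid]=16<22: swap nums[1],nums[2]; lo=2,mid=3 → [18,16,22,15,14,11,9,8,7,6,5]
nums[mid]=15<22: swap nums[2],nums[3]; lo=3,mid=4 → [18,16,15,22,14,11,9,8,7,6,5]
nums[mid]=14<22: swap nums[3],nums[4]; lo=4,mid=5 → [18,16,15,14,22,11,9,8,7,6,5]
nums[mid]=11<22: swap nums[4],nums[5]; lo=5,mid=6 → [18,16,15,14,11,22,9,8,7,6,5]
nums[mid]=9<22: swap nums[5],nums[6]; lo=6,mid=7 → [18,16,15,14,11,9,22,8,7,6,5]
nums[mid]=8<22: swap nums[6],nums[7]; lo=7,mid=8 → [18,16,15,14,11,9,8,22,7,6,5]
nums[mid]=7<22: swap nums[7],nums[8]; lo=8,mid=9 → [18,16,15,14,11,9,8,7,22,6,5]
nums[mid]=6<22: swap nums[8],nums[9]; lo=9,mid=10 → [18,16,15,14,11,9,8,7,6,22,5]
nums[mid]=5<22: swap nums[9],nums[10]; lo=10,mid=11 → [18,16,15,14,11,9,8,7,6,5,22]
end: lo=10, hi=10; nums = [18,16,15,14,11,9,8,7,6,5,22]

(10, 10)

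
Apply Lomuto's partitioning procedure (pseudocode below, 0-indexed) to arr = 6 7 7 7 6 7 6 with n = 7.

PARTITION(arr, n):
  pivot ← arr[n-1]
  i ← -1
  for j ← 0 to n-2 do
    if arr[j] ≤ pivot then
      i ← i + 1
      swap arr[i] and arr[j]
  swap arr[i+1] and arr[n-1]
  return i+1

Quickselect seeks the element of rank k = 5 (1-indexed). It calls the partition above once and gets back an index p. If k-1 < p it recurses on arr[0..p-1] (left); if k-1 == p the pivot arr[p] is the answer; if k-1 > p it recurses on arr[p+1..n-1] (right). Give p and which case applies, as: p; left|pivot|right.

2; right

pivot=6, i=-1
j=0: 6≤6, i=0, swap(0,0) ⇒ 6 7 7 7 6 7 6
j=1: 7>6, skip
j=2: 7>6, skip
j=3: 7>6, skip
j=4: 6≤6, i=1, swap(1,4) ⇒ 6 6 7 7 7 7 6
j=5: 7>6, skip
swap(2,6) ⇒ 6 6 6 7 7 7 7; return 2
p = 2; k-1 = 4 > 2 ⇒ right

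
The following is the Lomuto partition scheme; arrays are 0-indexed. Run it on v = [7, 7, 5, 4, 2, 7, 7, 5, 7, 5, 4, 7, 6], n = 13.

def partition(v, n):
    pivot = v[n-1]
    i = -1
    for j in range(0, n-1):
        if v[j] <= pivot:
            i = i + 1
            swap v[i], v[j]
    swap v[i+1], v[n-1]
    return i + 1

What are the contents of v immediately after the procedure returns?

[5, 4, 2, 5, 5, 4, 6, 7, 7, 7, 7, 7, 7]

pivot = v[12] = 6; i = -1
j=0: v[0]=7 > 6 → no swap
j=1: v[1]=7 > 6 → no swap
j=2: v[2]=5 ≤ 6 → i=0, swap v[0],v[2] → [5, 7, 7, 4, 2, 7, 7, 5, 7, 5, 4, 7, 6]
j=3: v[3]=4 ≤ 6 → i=1, swap v[1],v[3] → [5, 4, 7, 7, 2, 7, 7, 5, 7, 5, 4, 7, 6]
j=4: v[4]=2 ≤ 6 → i=2, swap v[2],v[4] → [5, 4, 2, 7, 7, 7, 7, 5, 7, 5, 4, 7, 6]
j=5: v[5]=7 > 6 → no swap
j=6: v[6]=7 > 6 → no swap
j=7: v[7]=5 ≤ 6 → i=3, swap v[3],v[7] → [5, 4, 2, 5, 7, 7, 7, 7, 7, 5, 4, 7, 6]
j=8: v[8]=7 > 6 → no swap
j=9: v[9]=5 ≤ 6 → i=4, swap v[4],v[9] → [5, 4, 2, 5, 5, 7, 7, 7, 7, 7, 4, 7, 6]
j=10: v[10]=4 ≤ 6 → i=5, swap v[5],v[10] → [5, 4, 2, 5, 5, 4, 7, 7, 7, 7, 7, 7, 6]
j=11: v[11]=7 > 6 → no swap
final swap v[6],v[12] → [5, 4, 2, 5, 5, 4, 6, 7, 7, 7, 7, 7, 7]; return 6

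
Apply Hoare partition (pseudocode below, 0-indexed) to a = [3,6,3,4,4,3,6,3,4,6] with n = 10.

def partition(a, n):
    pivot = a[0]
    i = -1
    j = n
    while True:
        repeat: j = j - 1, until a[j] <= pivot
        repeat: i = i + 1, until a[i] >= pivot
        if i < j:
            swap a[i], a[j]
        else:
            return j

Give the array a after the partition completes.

pivot=3
j stops at 7 (3), i stops at 0 (3); swap ⇒ [3,6,3,4,4,3,6,3,4,6]
j stops at 5 (3), i stops at 1 (6); swap ⇒ [3,3,3,4,4,6,6,3,4,6]
j stops at 2, i stops at 2; i≥j ⇒ return 2. a=[3,3,3,4,4,6,6,3,4,6]

[3,3,3,4,4,6,6,3,4,6]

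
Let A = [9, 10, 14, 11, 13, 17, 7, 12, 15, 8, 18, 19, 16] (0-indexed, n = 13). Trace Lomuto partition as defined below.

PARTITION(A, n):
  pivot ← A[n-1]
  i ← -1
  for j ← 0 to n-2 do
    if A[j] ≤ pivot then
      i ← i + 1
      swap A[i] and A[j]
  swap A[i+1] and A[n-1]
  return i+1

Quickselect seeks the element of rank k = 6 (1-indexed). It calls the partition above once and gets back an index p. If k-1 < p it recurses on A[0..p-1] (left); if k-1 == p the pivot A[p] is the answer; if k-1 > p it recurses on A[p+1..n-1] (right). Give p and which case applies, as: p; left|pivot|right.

pivot=16, i=-1
j=0: 9≤16, i=0, swap(0,0) ⇒ [9, 10, 14, 11, 13, 17, 7, 12, 15, 8, 18, 19, 16]
j=1: 10≤16, i=1, swap(1,1) ⇒ [9, 10, 14, 11, 13, 17, 7, 12, 15, 8, 18, 19, 16]
j=2: 14≤16, i=2, swap(2,2) ⇒ [9, 10, 14, 11, 13, 17, 7, 12, 15, 8, 18, 19, 16]
j=3: 11≤16, i=3, swap(3,3) ⇒ [9, 10, 14, 11, 13, 17, 7, 12, 15, 8, 18, 19, 16]
j=4: 13≤16, i=4, swap(4,4) ⇒ [9, 10, 14, 11, 13, 17, 7, 12, 15, 8, 18, 19, 16]
j=5: 17>16, skip
j=6: 7≤16, i=5, swap(5,6) ⇒ [9, 10, 14, 11, 13, 7, 17, 12, 15, 8, 18, 19, 16]
j=7: 12≤16, i=6, swap(6,7) ⇒ [9, 10, 14, 11, 13, 7, 12, 17, 15, 8, 18, 19, 16]
j=8: 15≤16, i=7, swap(7,8) ⇒ [9, 10, 14, 11, 13, 7, 12, 15, 17, 8, 18, 19, 16]
j=9: 8≤16, i=8, swap(8,9) ⇒ [9, 10, 14, 11, 13, 7, 12, 15, 8, 17, 18, 19, 16]
j=10: 18>16, skip
j=11: 19>16, skip
swap(9,12) ⇒ [9, 10, 14, 11, 13, 7, 12, 15, 8, 16, 18, 19, 17]; return 9
p = 9; k-1 = 5 < 9 ⇒ left

9; left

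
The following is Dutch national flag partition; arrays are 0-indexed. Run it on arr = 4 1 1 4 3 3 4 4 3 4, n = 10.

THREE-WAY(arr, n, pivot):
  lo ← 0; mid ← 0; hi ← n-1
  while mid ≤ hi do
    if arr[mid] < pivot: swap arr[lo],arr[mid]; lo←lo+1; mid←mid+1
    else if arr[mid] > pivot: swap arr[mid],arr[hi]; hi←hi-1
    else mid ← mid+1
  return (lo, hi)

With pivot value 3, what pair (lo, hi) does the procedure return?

(2, 4)

lo=0 mid=0 hi=9
4>3: swap(0,9), hi=8 ⇒ 4 1 1 4 3 3 4 4 3 4
4>3: swap(0,8), hi=7 ⇒ 3 1 1 4 3 3 4 4 4 4
3=3: mid=1
1<3: swap(0,1), lo=1 mid=2 ⇒ 1 3 1 4 3 3 4 4 4 4
1<3: swap(1,2), lo=2 mid=3 ⇒ 1 1 3 4 3 3 4 4 4 4
4>3: swap(3,7), hi=6 ⇒ 1 1 3 4 3 3 4 4 4 4
4>3: swap(3,6), hi=5 ⇒ 1 1 3 4 3 3 4 4 4 4
4>3: swap(3,5), hi=4 ⇒ 1 1 3 3 3 4 4 4 4 4
3=3: mid=4
3=3: mid=5
done. lo=2 hi=4; arr=1 1 3 3 3 4 4 4 4 4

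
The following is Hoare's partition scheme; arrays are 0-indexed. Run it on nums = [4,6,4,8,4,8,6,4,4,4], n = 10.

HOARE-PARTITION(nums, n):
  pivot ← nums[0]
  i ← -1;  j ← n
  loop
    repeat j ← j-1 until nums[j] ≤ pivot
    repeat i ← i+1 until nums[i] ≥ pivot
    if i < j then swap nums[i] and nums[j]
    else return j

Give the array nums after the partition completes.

[4,4,4,4,8,8,6,4,6,4]

pivot = nums[0] = 4; i = -1, j = 10
j→9 (nums[9]=4≤4), i→0 (nums[0]=4≥4); i<j, swap → [4,6,4,8,4,8,6,4,4,4]
j→8 (nums[8]=4≤4), i→1 (nums[1]=6≥4); i<j, swap → [4,4,4,8,4,8,6,4,6,4]
j→7 (nums[7]=4≤4), i→2 (nums[2]=4≥4); i<j, swap → [4,4,4,8,4,8,6,4,6,4]
j→4 (nums[4]=4≤4), i→3 (nums[3]=8≥4); i<j, swap → [4,4,4,4,8,8,6,4,6,4]
j→3, i→4; i≥j, return j=3. nums = [4,4,4,4,8,8,6,4,6,4]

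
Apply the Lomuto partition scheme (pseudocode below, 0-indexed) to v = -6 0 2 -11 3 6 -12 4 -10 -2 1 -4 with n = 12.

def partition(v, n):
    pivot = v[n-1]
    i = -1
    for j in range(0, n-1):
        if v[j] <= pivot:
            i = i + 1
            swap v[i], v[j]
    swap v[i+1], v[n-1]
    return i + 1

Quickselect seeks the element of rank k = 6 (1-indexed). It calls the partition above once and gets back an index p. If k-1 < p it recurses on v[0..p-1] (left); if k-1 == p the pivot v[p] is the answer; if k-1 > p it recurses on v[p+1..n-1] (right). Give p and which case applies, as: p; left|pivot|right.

4; right

pivot = v[11] = -4; i = -1
j=0: v[0]=-6 ≤ -4 → i=0, swap v[0],v[0] (no change) → -6 0 2 -11 3 6 -12 4 -10 -2 1 -4
j=1: v[1]=0 > -4 → no swap
j=2: v[2]=2 > -4 → no swap
j=3: v[3]=-11 ≤ -4 → i=1, swap v[1],v[3] → -6 -11 2 0 3 6 -12 4 -10 -2 1 -4
j=4: v[4]=3 > -4 → no swap
j=5: v[5]=6 > -4 → no swap
j=6: v[6]=-12 ≤ -4 → i=2, swap v[2],v[6] → -6 -11 -12 0 3 6 2 4 -10 -2 1 -4
j=7: v[7]=4 > -4 → no swap
j=8: v[8]=-10 ≤ -4 → i=3, swap v[3],v[8] → -6 -11 -12 -10 3 6 2 4 0 -2 1 -4
j=9: v[9]=-2 > -4 → no swap
j=10: v[10]=1 > -4 → no swap
final swap v[4],v[11] → -6 -11 -12 -10 -4 6 2 4 0 -2 1 3; return 4
p = 4; k-1 = 5 > 4 ⇒ right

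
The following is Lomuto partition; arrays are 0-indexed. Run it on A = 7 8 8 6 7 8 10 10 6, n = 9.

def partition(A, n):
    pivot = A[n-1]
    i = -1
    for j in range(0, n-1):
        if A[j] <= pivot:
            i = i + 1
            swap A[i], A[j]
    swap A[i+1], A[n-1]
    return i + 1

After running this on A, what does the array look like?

6 6 8 7 7 8 10 10 8

pivot = A[8] = 6; i = -1
j=0: A[0]=7 > 6 → no swap
j=1: A[1]=8 > 6 → no swap
j=2: A[2]=8 > 6 → no swap
j=3: A[3]=6 ≤ 6 → i=0, swap A[0],A[3] → 6 8 8 7 7 8 10 10 6
j=4: A[4]=7 > 6 → no swap
j=5: A[5]=8 > 6 → no swap
j=6: A[6]=10 > 6 → no swap
j=7: A[7]=10 > 6 → no swap
final swap A[1],A[8] → 6 6 8 7 7 8 10 10 8; return 1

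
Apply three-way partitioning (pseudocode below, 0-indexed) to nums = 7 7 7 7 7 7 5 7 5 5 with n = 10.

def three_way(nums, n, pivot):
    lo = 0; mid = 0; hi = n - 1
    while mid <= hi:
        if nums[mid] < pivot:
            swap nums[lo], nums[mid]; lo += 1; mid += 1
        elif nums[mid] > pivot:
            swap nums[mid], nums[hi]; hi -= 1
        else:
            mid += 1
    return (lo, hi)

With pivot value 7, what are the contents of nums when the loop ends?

5 5 5 7 7 7 7 7 7 7

pivot = 7; lo=0, mid=0, hi=9
nums[mid]=7=7: mid=1
nums[mid]=7=7: mid=2
nums[mid]=7=7: mid=3
nums[mid]=7=7: mid=4
nums[mid]=7=7: mid=5
nums[mid]=7=7: mid=6
nums[mid]=5<7: swap nums[0],nums[6]; lo=1,mid=7 → 5 7 7 7 7 7 7 7 5 5
nums[mid]=7=7: mid=8
nums[mid]=5<7: swap nums[1],nums[8]; lo=2,mid=9 → 5 5 7 7 7 7 7 7 7 5
nums[mid]=5<7: swap nums[2],nums[9]; lo=3,mid=10 → 5 5 5 7 7 7 7 7 7 7
end: lo=3, hi=9; nums = 5 5 5 7 7 7 7 7 7 7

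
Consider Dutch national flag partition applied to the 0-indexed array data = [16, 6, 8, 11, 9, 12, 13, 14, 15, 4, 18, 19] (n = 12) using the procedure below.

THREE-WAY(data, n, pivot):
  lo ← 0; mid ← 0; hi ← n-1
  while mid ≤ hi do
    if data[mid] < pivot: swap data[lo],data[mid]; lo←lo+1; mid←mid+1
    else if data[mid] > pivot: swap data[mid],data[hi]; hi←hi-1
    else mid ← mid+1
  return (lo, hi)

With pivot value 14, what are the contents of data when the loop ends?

[4, 6, 8, 11, 9, 12, 13, 14, 15, 18, 19, 16]

pivot = 14; lo=0, mid=0, hi=11
data[mid]=16>14: swap data[0],data[11]; hi=10 → [19, 6, 8, 11, 9, 12, 13, 14, 15, 4, 18, 16]
data[mid]=19>14: swap data[0],data[10]; hi=9 → [18, 6, 8, 11, 9, 12, 13, 14, 15, 4, 19, 16]
data[mid]=18>14: swap data[0],data[9]; hi=8 → [4, 6, 8, 11, 9, 12, 13, 14, 15, 18, 19, 16]
data[mid]=4<14: swap data[0],data[0]; lo=1,mid=1 → [4, 6, 8, 11, 9, 12, 13, 14, 15, 18, 19, 16]
data[mid]=6<14: swap data[1],data[1]; lo=2,mid=2 → [4, 6, 8, 11, 9, 12, 13, 14, 15, 18, 19, 16]
data[mid]=8<14: swap data[2],data[2]; lo=3,mid=3 → [4, 6, 8, 11, 9, 12, 13, 14, 15, 18, 19, 16]
data[mid]=11<14: swap data[3],data[3]; lo=4,mid=4 → [4, 6, 8, 11, 9, 12, 13, 14, 15, 18, 19, 16]
data[mid]=9<14: swap data[4],data[4]; lo=5,mid=5 → [4, 6, 8, 11, 9, 12, 13, 14, 15, 18, 19, 16]
data[mid]=12<14: swap data[5],data[5]; lo=6,mid=6 → [4, 6, 8, 11, 9, 12, 13, 14, 15, 18, 19, 16]
data[mid]=13<14: swap data[6],data[6]; lo=7,mid=7 → [4, 6, 8, 11, 9, 12, 13, 14, 15, 18, 19, 16]
data[mid]=14=14: mid=8
data[mid]=15>14: swap data[8],data[8]; hi=7 → [4, 6, 8, 11, 9, 12, 13, 14, 15, 18, 19, 16]
end: lo=7, hi=7; data = [4, 6, 8, 11, 9, 12, 13, 14, 15, 18, 19, 16]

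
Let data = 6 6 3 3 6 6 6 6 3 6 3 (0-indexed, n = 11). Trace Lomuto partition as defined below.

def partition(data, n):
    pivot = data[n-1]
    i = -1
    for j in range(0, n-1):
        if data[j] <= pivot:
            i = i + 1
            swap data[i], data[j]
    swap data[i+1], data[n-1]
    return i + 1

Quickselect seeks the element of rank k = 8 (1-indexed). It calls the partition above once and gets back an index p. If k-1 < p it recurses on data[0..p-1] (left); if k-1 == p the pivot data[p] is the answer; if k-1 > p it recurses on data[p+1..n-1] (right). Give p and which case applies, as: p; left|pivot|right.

3; right

pivot=3, i=-1
j=0: 6>3, skip
j=1: 6>3, skip
j=2: 3≤3, i=0, swap(0,2) ⇒ 3 6 6 3 6 6 6 6 3 6 3
j=3: 3≤3, i=1, swap(1,3) ⇒ 3 3 6 6 6 6 6 6 3 6 3
j=4: 6>3, skip
j=5: 6>3, skip
j=6: 6>3, skip
j=7: 6>3, skip
j=8: 3≤3, i=2, swap(2,8) ⇒ 3 3 3 6 6 6 6 6 6 6 3
j=9: 6>3, skip
swap(3,10) ⇒ 3 3 3 3 6 6 6 6 6 6 6; return 3
p = 3; k-1 = 7 > 3 ⇒ right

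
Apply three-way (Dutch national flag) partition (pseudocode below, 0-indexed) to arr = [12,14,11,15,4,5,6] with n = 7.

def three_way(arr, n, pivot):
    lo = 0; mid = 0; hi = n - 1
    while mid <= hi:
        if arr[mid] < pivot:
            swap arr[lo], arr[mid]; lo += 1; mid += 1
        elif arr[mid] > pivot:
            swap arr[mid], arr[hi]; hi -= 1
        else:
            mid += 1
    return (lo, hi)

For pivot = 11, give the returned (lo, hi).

(3, 3)

pivot = 11; lo=0, mid=0, hi=6
arr[mid]=12>11: swap arr[0],arr[6]; hi=5 → [6,14,11,15,4,5,12]
arr[mid]=6<11: swap arr[0],arr[0]; lo=1,mid=1 → [6,14,11,15,4,5,12]
arr[mid]=14>11: swap arr[1],arr[5]; hi=4 → [6,5,11,15,4,14,12]
arr[mid]=5<11: swap arr[1],arr[1]; lo=2,mid=2 → [6,5,11,15,4,14,12]
arr[mid]=11=11: mid=3
arr[mid]=15>11: swap arr[3],arr[4]; hi=3 → [6,5,11,4,15,14,12]
arr[mid]=4<11: swap arr[2],arr[3]; lo=3,mid=4 → [6,5,4,11,15,14,12]
end: lo=3, hi=3; arr = [6,5,4,11,15,14,12]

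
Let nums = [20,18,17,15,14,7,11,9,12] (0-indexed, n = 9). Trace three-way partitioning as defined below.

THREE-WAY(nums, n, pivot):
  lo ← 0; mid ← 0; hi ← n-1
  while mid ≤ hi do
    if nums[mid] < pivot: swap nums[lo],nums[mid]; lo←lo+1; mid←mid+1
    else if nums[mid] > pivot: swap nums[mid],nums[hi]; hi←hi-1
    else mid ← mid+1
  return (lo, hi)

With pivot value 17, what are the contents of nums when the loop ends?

pivot = 17; lo=0, mid=0, hi=8
nums[mid]=20>17: swap nums[0],nums[8]; hi=7 → [12,18,17,15,14,7,11,9,20]
nums[mid]=12<17: swap nums[0],nums[0]; lo=1,mid=1 → [12,18,17,15,14,7,11,9,20]
nums[mid]=18>17: swap nums[1],nums[7]; hi=6 → [12,9,17,15,14,7,11,18,20]
nums[mid]=9<17: swap nums[1],nums[1]; lo=2,mid=2 → [12,9,17,15,14,7,11,18,20]
nums[mid]=17=17: mid=3
nums[mid]=15<17: swap nums[2],nums[3]; lo=3,mid=4 → [12,9,15,17,14,7,11,18,20]
nums[mid]=14<17: swap nums[3],nums[4]; lo=4,mid=5 → [12,9,15,14,17,7,11,18,20]
nums[mid]=7<17: swap nums[4],nums[5]; lo=5,mid=6 → [12,9,15,14,7,17,11,18,20]
nums[mid]=11<17: swap nums[5],nums[6]; lo=6,mid=7 → [12,9,15,14,7,11,17,18,20]
end: lo=6, hi=6; nums = [12,9,15,14,7,11,17,18,20]

[12,9,15,14,7,11,17,18,20]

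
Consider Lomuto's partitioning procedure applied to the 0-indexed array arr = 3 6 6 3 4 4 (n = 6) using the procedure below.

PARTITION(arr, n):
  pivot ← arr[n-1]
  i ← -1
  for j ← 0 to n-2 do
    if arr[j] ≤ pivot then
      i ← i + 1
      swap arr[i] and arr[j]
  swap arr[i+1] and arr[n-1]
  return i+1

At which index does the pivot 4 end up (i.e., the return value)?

3

pivot=4, i=-1
j=0: 3≤4, i=0, swap(0,0) ⇒ 3 6 6 3 4 4
j=1: 6>4, skip
j=2: 6>4, skip
j=3: 3≤4, i=1, swap(1,3) ⇒ 3 3 6 6 4 4
j=4: 4≤4, i=2, swap(2,4) ⇒ 3 3 4 6 6 4
swap(3,5) ⇒ 3 3 4 4 6 6; return 3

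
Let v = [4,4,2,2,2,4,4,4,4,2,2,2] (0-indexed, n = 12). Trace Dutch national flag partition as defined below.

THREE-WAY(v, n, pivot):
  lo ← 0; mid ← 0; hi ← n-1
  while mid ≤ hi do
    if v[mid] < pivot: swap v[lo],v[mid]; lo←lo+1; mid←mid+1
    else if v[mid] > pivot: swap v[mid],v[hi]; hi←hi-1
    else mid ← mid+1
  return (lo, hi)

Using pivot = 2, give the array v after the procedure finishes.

[2,2,2,2,2,2,4,4,4,4,4,4]

pivot = 2; lo=0, mid=0, hi=11
v[mid]=4>2: swap v[0],v[11]; hi=10 → [2,4,2,2,2,4,4,4,4,2,2,4]
v[mid]=2=2: mid=1
v[mid]=4>2: swap v[1],v[10]; hi=9 → [2,2,2,2,2,4,4,4,4,2,4,4]
v[mid]=2=2: mid=2
v[mid]=2=2: mid=3
v[mid]=2=2: mid=4
v[mid]=2=2: mid=5
v[mid]=4>2: swap v[5],v[9]; hi=8 → [2,2,2,2,2,2,4,4,4,4,4,4]
v[mid]=2=2: mid=6
v[mid]=4>2: swap v[6],v[8]; hi=7 → [2,2,2,2,2,2,4,4,4,4,4,4]
v[mid]=4>2: swap v[6],v[7]; hi=6 → [2,2,2,2,2,2,4,4,4,4,4,4]
v[mid]=4>2: swap v[6],v[6]; hi=5 → [2,2,2,2,2,2,4,4,4,4,4,4]
end: lo=0, hi=5; v = [2,2,2,2,2,2,4,4,4,4,4,4]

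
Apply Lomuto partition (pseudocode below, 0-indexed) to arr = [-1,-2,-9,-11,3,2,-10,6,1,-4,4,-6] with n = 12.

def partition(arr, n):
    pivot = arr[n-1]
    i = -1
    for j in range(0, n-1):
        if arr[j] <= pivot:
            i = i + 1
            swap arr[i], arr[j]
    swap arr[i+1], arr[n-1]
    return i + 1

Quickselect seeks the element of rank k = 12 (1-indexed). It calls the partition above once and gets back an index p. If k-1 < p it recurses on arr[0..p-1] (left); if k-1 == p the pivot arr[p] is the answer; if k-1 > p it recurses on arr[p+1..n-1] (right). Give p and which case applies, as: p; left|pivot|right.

pivot = arr[11] = -6; i = -1
j=0: arr[0]=-1 > -6 → no swap
j=1: arr[1]=-2 > -6 → no swap
j=2: arr[2]=-9 ≤ -6 → i=0, swap arr[0],arr[2] → [-9,-2,-1,-11,3,2,-10,6,1,-4,4,-6]
j=3: arr[3]=-11 ≤ -6 → i=1, swap arr[1],arr[3] → [-9,-11,-1,-2,3,2,-10,6,1,-4,4,-6]
j=4: arr[4]=3 > -6 → no swap
j=5: arr[5]=2 > -6 → no swap
j=6: arr[6]=-10 ≤ -6 → i=2, swap arr[2],arr[6] → [-9,-11,-10,-2,3,2,-1,6,1,-4,4,-6]
j=7: arr[7]=6 > -6 → no swap
j=8: arr[8]=1 > -6 → no swap
j=9: arr[9]=-4 > -6 → no swap
j=10: arr[10]=4 > -6 → no swap
final swap arr[3],arr[11] → [-9,-11,-10,-6,3,2,-1,6,1,-4,4,-2]; return 3
p = 3; k-1 = 11 > 3 ⇒ right

3; right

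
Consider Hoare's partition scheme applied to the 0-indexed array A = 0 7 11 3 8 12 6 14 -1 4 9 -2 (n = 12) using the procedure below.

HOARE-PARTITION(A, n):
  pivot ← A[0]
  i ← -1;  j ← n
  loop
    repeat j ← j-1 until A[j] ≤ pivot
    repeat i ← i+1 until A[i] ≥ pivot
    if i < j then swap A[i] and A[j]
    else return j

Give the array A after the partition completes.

-2 -1 11 3 8 12 6 14 7 4 9 0

pivot = A[0] = 0; i = -1, j = 12
j→11 (A[11]=-2≤0), i→0 (A[0]=0≥0); i<j, swap → -2 7 11 3 8 12 6 14 -1 4 9 0
j→8 (A[8]=-1≤0), i→1 (A[1]=7≥0); i<j, swap → -2 -1 11 3 8 12 6 14 7 4 9 0
j→1, i→2; i≥j, return j=1. A = -2 -1 11 3 8 12 6 14 7 4 9 0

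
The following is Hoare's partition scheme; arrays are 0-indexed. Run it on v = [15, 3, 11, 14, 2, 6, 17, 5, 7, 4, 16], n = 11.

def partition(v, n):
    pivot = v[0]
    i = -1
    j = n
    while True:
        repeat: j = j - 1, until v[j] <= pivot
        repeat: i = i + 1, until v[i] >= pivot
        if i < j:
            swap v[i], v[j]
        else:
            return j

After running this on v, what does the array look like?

pivot=15
j stops at 9 (4), i stops at 0 (15); swap ⇒ [4, 3, 11, 14, 2, 6, 17, 5, 7, 15, 16]
j stops at 8 (7), i stops at 6 (17); swap ⇒ [4, 3, 11, 14, 2, 6, 7, 5, 17, 15, 16]
j stops at 7, i stops at 8; i≥j ⇒ return 7. v=[4, 3, 11, 14, 2, 6, 7, 5, 17, 15, 16]

[4, 3, 11, 14, 2, 6, 7, 5, 17, 15, 16]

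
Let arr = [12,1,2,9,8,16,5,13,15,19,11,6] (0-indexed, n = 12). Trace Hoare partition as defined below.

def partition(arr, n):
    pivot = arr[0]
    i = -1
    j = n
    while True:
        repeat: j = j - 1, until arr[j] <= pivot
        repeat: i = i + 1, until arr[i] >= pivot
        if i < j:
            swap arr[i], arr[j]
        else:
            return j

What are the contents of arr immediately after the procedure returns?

[6,1,2,9,8,11,5,13,15,19,16,12]

pivot = arr[0] = 12; i = -1, j = 12
j→11 (arr[11]=6≤12), i→0 (arr[0]=12≥12); i<j, swap → [6,1,2,9,8,16,5,13,15,19,11,12]
j→10 (arr[10]=11≤12), i→5 (arr[5]=16≥12); i<j, swap → [6,1,2,9,8,11,5,13,15,19,16,12]
j→6, i→7; i≥j, return j=6. arr = [6,1,2,9,8,11,5,13,15,19,16,12]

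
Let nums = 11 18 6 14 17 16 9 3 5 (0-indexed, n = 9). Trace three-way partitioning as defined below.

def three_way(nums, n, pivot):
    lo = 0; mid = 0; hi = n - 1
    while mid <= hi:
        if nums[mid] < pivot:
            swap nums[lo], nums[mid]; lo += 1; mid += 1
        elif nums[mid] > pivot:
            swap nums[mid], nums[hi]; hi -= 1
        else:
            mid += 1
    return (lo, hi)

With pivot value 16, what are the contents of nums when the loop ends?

lo=0 mid=0 hi=8
11<16: swap(0,0), lo=1 mid=1 ⇒ 11 18 6 14 17 16 9 3 5
18>16: swap(1,8), hi=7 ⇒ 11 5 6 14 17 16 9 3 18
5<16: swap(1,1), lo=2 mid=2 ⇒ 11 5 6 14 17 16 9 3 18
6<16: swap(2,2), lo=3 mid=3 ⇒ 11 5 6 14 17 16 9 3 18
14<16: swap(3,3), lo=4 mid=4 ⇒ 11 5 6 14 17 16 9 3 18
17>16: swap(4,7), hi=6 ⇒ 11 5 6 14 3 16 9 17 18
3<16: swap(4,4), lo=5 mid=5 ⇒ 11 5 6 14 3 16 9 17 18
16=16: mid=6
9<16: swap(5,6), lo=6 mid=7 ⇒ 11 5 6 14 3 9 16 17 18
done. lo=6 hi=6; nums=11 5 6 14 3 9 16 17 18

11 5 6 14 3 9 16 17 18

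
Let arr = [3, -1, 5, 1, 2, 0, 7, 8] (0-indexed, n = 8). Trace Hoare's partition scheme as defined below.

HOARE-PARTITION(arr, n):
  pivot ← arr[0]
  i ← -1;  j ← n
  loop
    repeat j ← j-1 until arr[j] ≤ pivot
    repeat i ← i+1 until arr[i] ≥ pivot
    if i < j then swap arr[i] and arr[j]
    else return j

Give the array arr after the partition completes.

[0, -1, 2, 1, 5, 3, 7, 8]

pivot = arr[0] = 3; i = -1, j = 8
j→5 (arr[5]=0≤3), i→0 (arr[0]=3≥3); i<j, swap → [0, -1, 5, 1, 2, 3, 7, 8]
j→4 (arr[4]=2≤3), i→2 (arr[2]=5≥3); i<j, swap → [0, -1, 2, 1, 5, 3, 7, 8]
j→3, i→4; i≥j, return j=3. arr = [0, -1, 2, 1, 5, 3, 7, 8]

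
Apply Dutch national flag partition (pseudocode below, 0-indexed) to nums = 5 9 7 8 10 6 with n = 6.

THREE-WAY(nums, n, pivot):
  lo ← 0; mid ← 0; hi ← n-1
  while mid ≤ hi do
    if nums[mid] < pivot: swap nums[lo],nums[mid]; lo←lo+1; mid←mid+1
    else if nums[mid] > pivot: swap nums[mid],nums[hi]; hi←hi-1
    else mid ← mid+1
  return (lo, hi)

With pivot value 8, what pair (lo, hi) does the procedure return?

pivot = 8; lo=0, mid=0, hi=5
nums[mid]=5<8: swap nums[0],nums[0]; lo=1,mid=1 → 5 9 7 8 10 6
nums[mid]=9>8: swap nums[1],nums[5]; hi=4 → 5 6 7 8 10 9
nums[mid]=6<8: swap nums[1],nums[1]; lo=2,mid=2 → 5 6 7 8 10 9
nums[mid]=7<8: swap nums[2],nums[2]; lo=3,mid=3 → 5 6 7 8 10 9
nums[mid]=8=8: mid=4
nums[mid]=10>8: swap nums[4],nums[4]; hi=3 → 5 6 7 8 10 9
end: lo=3, hi=3; nums = 5 6 7 8 10 9

(3, 3)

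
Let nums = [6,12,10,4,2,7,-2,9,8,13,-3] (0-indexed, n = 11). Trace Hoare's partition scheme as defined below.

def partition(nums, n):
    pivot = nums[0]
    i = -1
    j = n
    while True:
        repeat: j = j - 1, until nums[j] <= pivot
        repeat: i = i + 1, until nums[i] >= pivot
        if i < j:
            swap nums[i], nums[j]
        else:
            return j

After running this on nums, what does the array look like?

[-3,-2,2,4,10,7,12,9,8,13,6]

pivot = nums[0] = 6; i = -1, j = 11
j→10 (nums[10]=-3≤6), i→0 (nums[0]=6≥6); i<j, swap → [-3,12,10,4,2,7,-2,9,8,13,6]
j→6 (nums[6]=-2≤6), i→1 (nums[1]=12≥6); i<j, swap → [-3,-2,10,4,2,7,12,9,8,13,6]
j→4 (nums[4]=2≤6), i→2 (nums[2]=10≥6); i<j, swap → [-3,-2,2,4,10,7,12,9,8,13,6]
j→3, i→4; i≥j, return j=3. nums = [-3,-2,2,4,10,7,12,9,8,13,6]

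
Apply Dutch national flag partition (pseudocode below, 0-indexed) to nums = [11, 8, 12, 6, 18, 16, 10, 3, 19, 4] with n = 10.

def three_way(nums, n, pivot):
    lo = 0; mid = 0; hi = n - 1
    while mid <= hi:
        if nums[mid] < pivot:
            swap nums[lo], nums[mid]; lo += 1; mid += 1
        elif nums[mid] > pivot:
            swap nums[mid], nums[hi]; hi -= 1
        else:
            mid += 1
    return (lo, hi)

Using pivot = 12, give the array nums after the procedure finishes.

[11, 8, 6, 4, 3, 10, 12, 19, 16, 18]

pivot = 12; lo=0, mid=0, hi=9
nums[mid]=11<12: swap nums[0],nums[0]; lo=1,mid=1 → [11, 8, 12, 6, 18, 16, 10, 3, 19, 4]
nums[mid]=8<12: swap nums[1],nums[1]; lo=2,mid=2 → [11, 8, 12, 6, 18, 16, 10, 3, 19, 4]
nums[mid]=12=12: mid=3
nums[mid]=6<12: swap nums[2],nums[3]; lo=3,mid=4 → [11, 8, 6, 12, 18, 16, 10, 3, 19, 4]
nums[mid]=18>12: swap nums[4],nums[9]; hi=8 → [11, 8, 6, 12, 4, 16, 10, 3, 19, 18]
nums[mid]=4<12: swap nums[3],nums[4]; lo=4,mid=5 → [11, 8, 6, 4, 12, 16, 10, 3, 19, 18]
nums[mid]=16>12: swap nums[5],nums[8]; hi=7 → [11, 8, 6, 4, 12, 19, 10, 3, 16, 18]
nums[mid]=19>12: swap nums[5],nums[7]; hi=6 → [11, 8, 6, 4, 12, 3, 10, 19, 16, 18]
nums[mid]=3<12: swap nums[4],nums[5]; lo=5,mid=6 → [11, 8, 6, 4, 3, 12, 10, 19, 16, 18]
nums[mid]=10<12: swap nums[5],nums[6]; lo=6,mid=7 → [11, 8, 6, 4, 3, 10, 12, 19, 16, 18]
end: lo=6, hi=6; nums = [11, 8, 6, 4, 3, 10, 12, 19, 16, 18]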